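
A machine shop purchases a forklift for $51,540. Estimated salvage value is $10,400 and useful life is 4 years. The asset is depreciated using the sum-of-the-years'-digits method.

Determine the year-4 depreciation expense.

Depreciable base = $51,540 − $10,400 = $41,140.
Sum of the years' digits = 4+3+2+1 = 10.
Year 1: $41,140 × 4/10 = $16,456. Book value $35,084.
Year 2: $41,140 × 3/10 = $12,342. Book value $22,742.
Year 3: $41,140 × 2/10 = $8,228. Book value $14,514.
Year 4: $41,140 × 1/10 = $4,114. Book value $10,400.

$4,114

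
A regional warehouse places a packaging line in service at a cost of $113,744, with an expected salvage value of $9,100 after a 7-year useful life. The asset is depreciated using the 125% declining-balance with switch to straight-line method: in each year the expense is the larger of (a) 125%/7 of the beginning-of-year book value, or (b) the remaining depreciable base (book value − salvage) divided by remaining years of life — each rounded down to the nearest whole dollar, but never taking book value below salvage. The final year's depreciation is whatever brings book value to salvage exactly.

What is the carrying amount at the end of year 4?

Depreciable base = $113,744 − $9,100 = $104,644.
Year 1: DB = ⌊$113,744 × 125%/7⌋ = $20,311; SL = ⌊$104,644/7⌋ = $14,949 → take DB $20,311. Book value $93,433.
Year 2: DB = ⌊$93,433 × 125%/7⌋ = $16,684; SL = ⌊$84,333/6⌋ = $14,055 → take DB $16,684. Book value $76,749.
Year 3: DB = ⌊$76,749 × 125%/7⌋ = $13,705; SL = ⌊$67,649/5⌋ = $13,529 → take DB $13,705. Book value $63,044.
Year 4: DB = ⌊$63,044 × 125%/7⌋ = $11,257; SL = ⌊$53,944/4⌋ = $13,486 → take SL $13,486. Book value $49,558.

$49,558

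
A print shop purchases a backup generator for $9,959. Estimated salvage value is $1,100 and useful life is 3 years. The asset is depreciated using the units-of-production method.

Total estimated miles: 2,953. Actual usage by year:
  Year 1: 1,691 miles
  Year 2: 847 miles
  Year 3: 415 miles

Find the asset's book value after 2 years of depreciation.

$2,345

Depreciable base = $9,959 − $1,100 = $8,859.
Rate = $8,859 / 2,953 miles = $3 per mile.
Year 1: 1,691 × $3 = $5,073. Book value $4,886.
Year 2: 847 × $3 = $2,541. Book value $2,345.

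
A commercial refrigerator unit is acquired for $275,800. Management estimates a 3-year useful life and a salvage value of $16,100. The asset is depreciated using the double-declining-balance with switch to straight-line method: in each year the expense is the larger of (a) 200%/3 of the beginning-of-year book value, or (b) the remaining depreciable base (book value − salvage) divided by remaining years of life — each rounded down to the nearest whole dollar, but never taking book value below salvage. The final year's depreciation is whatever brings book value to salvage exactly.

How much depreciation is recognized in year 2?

$61,289

Depreciable base = $275,800 − $16,100 = $259,700.
Year 1: DB = ⌊$275,800 × 200%/3⌋ = $183,866; SL = ⌊$259,700/3⌋ = $86,566 → take DB $183,866. Book value $91,934.
Year 2: DB = ⌊$91,934 × 200%/3⌋ = $61,289; SL = ⌊$75,834/2⌋ = $37,917 → take DB $61,289. Book value $30,645.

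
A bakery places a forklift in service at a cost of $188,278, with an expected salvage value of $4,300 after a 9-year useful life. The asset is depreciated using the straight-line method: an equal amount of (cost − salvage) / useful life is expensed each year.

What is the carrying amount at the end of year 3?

$126,952

Depreciable base = $188,278 − $4,300 = $183,978.
Annual expense = $183,978 / 9 = $20,442.
End of year 1: book value $167,836.
End of year 2: book value $147,394.
End of year 3: book value $126,952.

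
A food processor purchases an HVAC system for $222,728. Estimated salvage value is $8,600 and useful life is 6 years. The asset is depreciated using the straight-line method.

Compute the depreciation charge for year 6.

$35,688

Depreciable base = $222,728 − $8,600 = $214,128.
Annual expense = $214,128 / 6 = $35,688.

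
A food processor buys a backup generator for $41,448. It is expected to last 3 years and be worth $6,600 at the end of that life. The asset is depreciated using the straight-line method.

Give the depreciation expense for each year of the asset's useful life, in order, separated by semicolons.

$11,616; $11,616; $11,616

Depreciable base = $41,448 − $6,600 = $34,848.
Annual expense = $34,848 / 3 = $11,616.
End of year 1: book value $29,832.
End of year 2: book value $18,216.
End of year 3: book value $6,600.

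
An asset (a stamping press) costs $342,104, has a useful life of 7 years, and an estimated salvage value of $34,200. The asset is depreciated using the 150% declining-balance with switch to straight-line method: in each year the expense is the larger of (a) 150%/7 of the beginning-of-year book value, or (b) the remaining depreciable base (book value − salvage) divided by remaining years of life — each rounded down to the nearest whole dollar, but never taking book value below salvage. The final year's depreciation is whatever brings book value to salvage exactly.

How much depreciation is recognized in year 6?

$32,061

Depreciable base = $342,104 − $34,200 = $307,904.
Year 1: DB = ⌊$342,104 × 150%/7⌋ = $73,308; SL = ⌊$307,904/7⌋ = $43,986 → take DB $73,308. Book value $268,796.
Year 2: DB = ⌊$268,796 × 150%/7⌋ = $57,599; SL = ⌊$234,596/6⌋ = $39,099 → take DB $57,599. Book value $211,197.
Year 3: DB = ⌊$211,197 × 150%/7⌋ = $45,256; SL = ⌊$176,997/5⌋ = $35,399 → take DB $45,256. Book value $165,941.
Year 4: DB = ⌊$165,941 × 150%/7⌋ = $35,558; SL = ⌊$131,741/4⌋ = $32,935 → take DB $35,558. Book value $130,383.
Year 5: DB = ⌊$130,383 × 150%/7⌋ = $27,939; SL = ⌊$96,183/3⌋ = $32,061 → take SL $32,061. Book value $98,322.
Year 6: DB = ⌊$98,322 × 150%/7⌋ = $21,069; SL = ⌊$64,122/2⌋ = $32,061 → take SL $32,061. Book value $66,261.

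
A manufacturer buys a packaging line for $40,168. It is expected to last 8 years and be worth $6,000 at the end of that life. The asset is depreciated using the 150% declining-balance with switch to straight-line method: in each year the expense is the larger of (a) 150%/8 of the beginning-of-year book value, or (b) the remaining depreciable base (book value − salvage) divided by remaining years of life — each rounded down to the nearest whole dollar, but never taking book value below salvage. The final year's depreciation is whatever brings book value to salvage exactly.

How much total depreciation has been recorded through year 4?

$22,661

Depreciable base = $40,168 − $6,000 = $34,168.
Year 1: DB = ⌊$40,168 × 150%/8⌋ = $7,531; SL = ⌊$34,168/8⌋ = $4,271 → take DB $7,531. Book value $32,637.
Year 2: DB = ⌊$32,637 × 150%/8⌋ = $6,119; SL = ⌊$26,637/7⌋ = $3,805 → take DB $6,119. Book value $26,518.
Year 3: DB = ⌊$26,518 × 150%/8⌋ = $4,972; SL = ⌊$20,518/6⌋ = $3,419 → take DB $4,972. Book value $21,546.
Year 4: DB = ⌊$21,546 × 150%/8⌋ = $4,039; SL = ⌊$15,546/5⌋ = $3,109 → take DB $4,039. Book value $17,507.
Accumulated through year 4 = $40,168 − $17,507 = $22,661.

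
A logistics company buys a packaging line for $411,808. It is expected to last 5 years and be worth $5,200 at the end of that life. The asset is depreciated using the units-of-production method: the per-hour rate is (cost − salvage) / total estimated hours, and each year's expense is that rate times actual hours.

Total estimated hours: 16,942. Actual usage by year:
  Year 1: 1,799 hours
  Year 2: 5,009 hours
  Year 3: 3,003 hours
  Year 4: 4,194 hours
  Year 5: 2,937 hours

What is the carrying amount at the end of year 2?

$248,416

Depreciable base = $411,808 − $5,200 = $406,608.
Rate = $406,608 / 16,942 hours = $24 per hour.
Year 1: 1,799 × $24 = $43,176. Book value $368,632.
Year 2: 5,009 × $24 = $120,216. Book value $248,416.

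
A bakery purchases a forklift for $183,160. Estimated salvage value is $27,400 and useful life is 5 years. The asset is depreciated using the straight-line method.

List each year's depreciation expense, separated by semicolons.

$31,152; $31,152; $31,152; $31,152; $31,152

Depreciable base = $183,160 − $27,400 = $155,760.
Annual expense = $155,760 / 5 = $31,152.
End of year 1: book value $152,008.
End of year 2: book value $120,856.
End of year 3: book value $89,704.
End of year 4: book value $58,552.
End of year 5: book value $27,400.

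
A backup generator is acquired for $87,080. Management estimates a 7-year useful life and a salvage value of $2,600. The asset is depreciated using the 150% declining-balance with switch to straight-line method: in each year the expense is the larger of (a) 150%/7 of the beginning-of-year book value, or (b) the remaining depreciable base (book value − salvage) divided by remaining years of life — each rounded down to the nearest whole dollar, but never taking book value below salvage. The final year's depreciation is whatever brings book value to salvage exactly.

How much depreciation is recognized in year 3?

$11,519

Depreciable base = $87,080 − $2,600 = $84,480.
Year 1: DB = ⌊$87,080 × 150%/7⌋ = $18,660; SL = ⌊$84,480/7⌋ = $12,068 → take DB $18,660. Book value $68,420.
Year 2: DB = ⌊$68,420 × 150%/7⌋ = $14,661; SL = ⌊$65,820/6⌋ = $10,970 → take DB $14,661. Book value $53,759.
Year 3: DB = ⌊$53,759 × 150%/7⌋ = $11,519; SL = ⌊$51,159/5⌋ = $10,231 → take DB $11,519. Book value $42,240.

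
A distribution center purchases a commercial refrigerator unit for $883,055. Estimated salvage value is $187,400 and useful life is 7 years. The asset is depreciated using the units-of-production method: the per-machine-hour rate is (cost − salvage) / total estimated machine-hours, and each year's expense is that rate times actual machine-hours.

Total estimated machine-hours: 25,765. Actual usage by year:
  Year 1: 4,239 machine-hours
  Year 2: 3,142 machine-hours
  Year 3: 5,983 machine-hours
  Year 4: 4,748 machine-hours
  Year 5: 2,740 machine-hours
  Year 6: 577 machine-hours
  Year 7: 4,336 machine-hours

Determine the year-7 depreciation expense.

Depreciable base = $883,055 − $187,400 = $695,655.
Rate = $695,655 / 25,765 machine-hours = $27 per machine-hour.
Year 1: 4,239 × $27 = $114,453. Book value $768,602.
Year 2: 3,142 × $27 = $84,834. Book value $683,768.
Year 3: 5,983 × $27 = $161,541. Book value $522,227.
Year 4: 4,748 × $27 = $128,196. Book value $394,031.
Year 5: 2,740 × $27 = $73,980. Book value $320,051.
Year 6: 577 × $27 = $15,579. Book value $304,472.
Year 7: 4,336 × $27 = $117,072. Book value $187,400.

$117,072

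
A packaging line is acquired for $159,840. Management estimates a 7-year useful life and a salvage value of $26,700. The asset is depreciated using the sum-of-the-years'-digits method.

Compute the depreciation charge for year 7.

$4,755

Depreciable base = $159,840 − $26,700 = $133,140.
Sum of the years' digits = 7+6+5+4+3+2+1 = 28.
Year 1: $133,140 × 7/28 = $33,285. Book value $126,555.
Year 2: $133,140 × 6/28 = $28,530. Book value $98,025.
Year 3: $133,140 × 5/28 = $23,775. Book value $74,250.
Year 4: $133,140 × 4/28 = $19,020. Book value $55,230.
Year 5: $133,140 × 3/28 = $14,265. Book value $40,965.
Year 6: $133,140 × 2/28 = $9,510. Book value $31,455.
Year 7: $133,140 × 1/28 = $4,755. Book value $26,700.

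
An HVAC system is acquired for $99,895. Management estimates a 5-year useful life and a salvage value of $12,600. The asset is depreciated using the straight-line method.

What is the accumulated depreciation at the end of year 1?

$17,459

Depreciable base = $99,895 − $12,600 = $87,295.
Annual expense = $87,295 / 5 = $17,459.
End of year 1: book value $82,436.
Accumulated through year 1 = $99,895 − $82,436 = $17,459.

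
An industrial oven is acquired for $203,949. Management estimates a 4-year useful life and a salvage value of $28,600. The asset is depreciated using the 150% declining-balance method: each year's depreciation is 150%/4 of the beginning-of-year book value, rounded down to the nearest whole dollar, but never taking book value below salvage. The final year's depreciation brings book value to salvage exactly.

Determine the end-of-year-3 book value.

Depreciable base = $203,949 − $28,600 = $175,349.
Year 1: ⌊$203,949 × 150%/4⌋ = $76,480. Book value $127,469.
Year 2: ⌊$127,469 × 150%/4⌋ = $47,800. Book value $79,669.
Year 3: ⌊$79,669 × 150%/4⌋ = $29,875. Book value $49,794.

$49,794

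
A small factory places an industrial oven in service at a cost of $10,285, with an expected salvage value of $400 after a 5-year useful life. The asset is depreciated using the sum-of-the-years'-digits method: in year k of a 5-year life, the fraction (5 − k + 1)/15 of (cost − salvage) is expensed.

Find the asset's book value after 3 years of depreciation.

$2,377

Depreciable base = $10,285 − $400 = $9,885.
Sum of the years' digits = 5+4+3+2+1 = 15.
Year 1: $9,885 × 5/15 = $3,295. Book value $6,990.
Year 2: $9,885 × 4/15 = $2,636. Book value $4,354.
Year 3: $9,885 × 3/15 = $1,977. Book value $2,377.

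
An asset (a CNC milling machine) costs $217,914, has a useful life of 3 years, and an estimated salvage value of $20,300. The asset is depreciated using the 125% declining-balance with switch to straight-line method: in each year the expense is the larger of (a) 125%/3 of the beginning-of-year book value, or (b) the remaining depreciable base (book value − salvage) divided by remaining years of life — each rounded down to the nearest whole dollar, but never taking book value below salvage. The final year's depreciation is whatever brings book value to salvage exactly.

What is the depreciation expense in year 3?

Depreciable base = $217,914 − $20,300 = $197,614.
Year 1: DB = ⌊$217,914 × 125%/3⌋ = $90,797; SL = ⌊$197,614/3⌋ = $65,871 → take DB $90,797. Book value $127,117.
Year 2: DB = ⌊$127,117 × 125%/3⌋ = $52,965; SL = ⌊$106,817/2⌋ = $53,408 → take SL $53,408. Book value $73,709.
Year 3 (final): $73,709 − $20,300 = $53,409. Book value $20,300.

$53,409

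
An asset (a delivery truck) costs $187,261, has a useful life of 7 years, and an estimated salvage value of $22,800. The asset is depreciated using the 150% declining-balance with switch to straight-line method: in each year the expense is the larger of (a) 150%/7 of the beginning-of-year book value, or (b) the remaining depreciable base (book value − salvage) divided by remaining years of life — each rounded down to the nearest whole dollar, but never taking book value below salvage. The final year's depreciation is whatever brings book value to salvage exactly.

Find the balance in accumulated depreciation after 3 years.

$96,427

Depreciable base = $187,261 − $22,800 = $164,461.
Year 1: DB = ⌊$187,261 × 150%/7⌋ = $40,127; SL = ⌊$164,461/7⌋ = $23,494 → take DB $40,127. Book value $147,134.
Year 2: DB = ⌊$147,134 × 150%/7⌋ = $31,528; SL = ⌊$124,334/6⌋ = $20,722 → take DB $31,528. Book value $115,606.
Year 3: DB = ⌊$115,606 × 150%/7⌋ = $24,772; SL = ⌊$92,806/5⌋ = $18,561 → take DB $24,772. Book value $90,834.
Accumulated through year 3 = $187,261 − $90,834 = $96,427.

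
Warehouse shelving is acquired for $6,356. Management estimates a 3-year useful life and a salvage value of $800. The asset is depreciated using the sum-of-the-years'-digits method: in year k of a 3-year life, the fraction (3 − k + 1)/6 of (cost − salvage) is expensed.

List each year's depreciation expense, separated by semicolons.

$2,778; $1,852; $926

Depreciable base = $6,356 − $800 = $5,556.
Sum of the years' digits = 3+2+1 = 6.
Year 1: $5,556 × 3/6 = $2,778. Book value $3,578.
Year 2: $5,556 × 2/6 = $1,852. Book value $1,726.
Year 3: $5,556 × 1/6 = $926. Book value $800.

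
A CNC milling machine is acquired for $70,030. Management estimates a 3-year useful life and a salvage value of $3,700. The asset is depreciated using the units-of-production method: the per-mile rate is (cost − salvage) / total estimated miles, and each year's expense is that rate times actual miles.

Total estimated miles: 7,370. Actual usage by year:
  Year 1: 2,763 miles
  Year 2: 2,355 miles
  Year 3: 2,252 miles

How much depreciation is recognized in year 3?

Depreciable base = $70,030 − $3,700 = $66,330.
Rate = $66,330 / 7,370 miles = $9 per mile.
Year 1: 2,763 × $9 = $24,867. Book value $45,163.
Year 2: 2,355 × $9 = $21,195. Book value $23,968.
Year 3: 2,252 × $9 = $20,268. Book value $3,700.

$20,268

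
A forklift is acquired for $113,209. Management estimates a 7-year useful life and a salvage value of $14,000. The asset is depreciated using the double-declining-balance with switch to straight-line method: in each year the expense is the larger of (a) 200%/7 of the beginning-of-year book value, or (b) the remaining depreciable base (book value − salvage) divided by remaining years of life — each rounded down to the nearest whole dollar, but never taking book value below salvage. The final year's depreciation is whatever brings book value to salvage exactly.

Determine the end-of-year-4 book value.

$29,470

Depreciable base = $113,209 − $14,000 = $99,209.
Year 1: DB = ⌊$113,209 × 200%/7⌋ = $32,345; SL = ⌊$99,209/7⌋ = $14,172 → take DB $32,345. Book value $80,864.
Year 2: DB = ⌊$80,864 × 200%/7⌋ = $23,104; SL = ⌊$66,864/6⌋ = $11,144 → take DB $23,104. Book value $57,760.
Year 3: DB = ⌊$57,760 × 200%/7⌋ = $16,502; SL = ⌊$43,760/5⌋ = $8,752 → take DB $16,502. Book value $41,258.
Year 4: DB = ⌊$41,258 × 200%/7⌋ = $11,788; SL = ⌊$27,258/4⌋ = $6,814 → take DB $11,788. Book value $29,470.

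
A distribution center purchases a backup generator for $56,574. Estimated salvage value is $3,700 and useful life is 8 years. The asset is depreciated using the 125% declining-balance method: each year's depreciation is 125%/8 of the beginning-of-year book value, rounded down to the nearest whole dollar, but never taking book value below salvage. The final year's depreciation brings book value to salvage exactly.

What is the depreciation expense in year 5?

$4,480

Depreciable base = $56,574 − $3,700 = $52,874.
Year 1: ⌊$56,574 × 125%/8⌋ = $8,839. Book value $47,735.
Year 2: ⌊$47,735 × 125%/8⌋ = $7,458. Book value $40,277.
Year 3: ⌊$40,277 × 125%/8⌋ = $6,293. Book value $33,984.
Year 4: ⌊$33,984 × 125%/8⌋ = $5,310. Book value $28,674.
Year 5: ⌊$28,674 × 125%/8⌋ = $4,480. Book value $24,194.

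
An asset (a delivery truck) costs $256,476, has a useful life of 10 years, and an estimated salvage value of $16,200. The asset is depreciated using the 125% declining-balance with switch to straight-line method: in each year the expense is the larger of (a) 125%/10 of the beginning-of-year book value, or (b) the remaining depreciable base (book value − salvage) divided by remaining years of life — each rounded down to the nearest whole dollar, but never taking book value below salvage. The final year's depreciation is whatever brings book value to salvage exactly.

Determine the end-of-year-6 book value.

Depreciable base = $256,476 − $16,200 = $240,276.
Year 1: DB = ⌊$256,476 × 125%/10⌋ = $32,059; SL = ⌊$240,276/10⌋ = $24,027 → take DB $32,059. Book value $224,417.
Year 2: DB = ⌊$224,417 × 125%/10⌋ = $28,052; SL = ⌊$208,217/9⌋ = $23,135 → take DB $28,052. Book value $196,365.
Year 3: DB = ⌊$196,365 × 125%/10⌋ = $24,545; SL = ⌊$180,165/8⌋ = $22,520 → take DB $24,545. Book value $171,820.
Year 4: DB = ⌊$171,820 × 125%/10⌋ = $21,477; SL = ⌊$155,620/7⌋ = $22,231 → take SL $22,231. Book value $149,589.
Year 5: DB = ⌊$149,589 × 125%/10⌋ = $18,698; SL = ⌊$133,389/6⌋ = $22,231 → take SL $22,231. Book value $127,358.
Year 6: DB = ⌊$127,358 × 125%/10⌋ = $15,919; SL = ⌊$111,158/5⌋ = $22,231 → take SL $22,231. Book value $105,127.

$105,127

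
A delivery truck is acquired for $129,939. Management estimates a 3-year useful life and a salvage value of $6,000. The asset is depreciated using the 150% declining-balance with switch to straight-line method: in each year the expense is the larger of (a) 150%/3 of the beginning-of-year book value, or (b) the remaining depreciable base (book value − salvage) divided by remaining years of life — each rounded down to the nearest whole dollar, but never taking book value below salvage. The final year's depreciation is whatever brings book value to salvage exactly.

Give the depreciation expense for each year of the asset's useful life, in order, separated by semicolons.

$64,969; $32,485; $26,485

Depreciable base = $129,939 − $6,000 = $123,939.
Year 1: DB = ⌊$129,939 × 150%/3⌋ = $64,969; SL = ⌊$123,939/3⌋ = $41,313 → take DB $64,969. Book value $64,970.
Year 2: DB = ⌊$64,970 × 150%/3⌋ = $32,485; SL = ⌊$58,970/2⌋ = $29,485 → take DB $32,485. Book value $32,485.
Year 3 (final): $32,485 − $6,000 = $26,485. Book value $6,000.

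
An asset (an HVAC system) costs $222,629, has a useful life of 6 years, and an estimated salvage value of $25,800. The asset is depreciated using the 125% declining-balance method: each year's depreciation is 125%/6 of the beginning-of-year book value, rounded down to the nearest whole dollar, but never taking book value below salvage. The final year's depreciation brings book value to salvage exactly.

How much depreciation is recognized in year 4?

Depreciable base = $222,629 − $25,800 = $196,829.
Year 1: ⌊$222,629 × 125%/6⌋ = $46,381. Book value $176,248.
Year 2: ⌊$176,248 × 125%/6⌋ = $36,718. Book value $139,530.
Year 3: ⌊$139,530 × 125%/6⌋ = $29,068. Book value $110,462.
Year 4: ⌊$110,462 × 125%/6⌋ = $23,012. Book value $87,450.

$23,012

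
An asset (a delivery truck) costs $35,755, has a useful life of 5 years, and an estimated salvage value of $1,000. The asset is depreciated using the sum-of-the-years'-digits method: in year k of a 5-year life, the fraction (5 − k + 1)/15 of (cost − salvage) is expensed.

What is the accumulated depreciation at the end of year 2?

Depreciable base = $35,755 − $1,000 = $34,755.
Sum of the years' digits = 5+4+3+2+1 = 15.
Year 1: $34,755 × 5/15 = $11,585. Book value $24,170.
Year 2: $34,755 × 4/15 = $9,268. Book value $14,902.
Accumulated through year 2 = $35,755 − $14,902 = $20,853.

$20,853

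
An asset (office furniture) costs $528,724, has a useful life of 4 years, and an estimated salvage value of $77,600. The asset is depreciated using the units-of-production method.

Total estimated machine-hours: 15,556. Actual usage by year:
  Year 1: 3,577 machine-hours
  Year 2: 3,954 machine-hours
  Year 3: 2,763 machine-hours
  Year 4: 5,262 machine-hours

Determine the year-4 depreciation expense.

Depreciable base = $528,724 − $77,600 = $451,124.
Rate = $451,124 / 15,556 machine-hours = $29 per machine-hour.
Year 1: 3,577 × $29 = $103,733. Book value $424,991.
Year 2: 3,954 × $29 = $114,666. Book value $310,325.
Year 3: 2,763 × $29 = $80,127. Book value $230,198.
Year 4: 5,262 × $29 = $152,598. Book value $77,600.

$152,598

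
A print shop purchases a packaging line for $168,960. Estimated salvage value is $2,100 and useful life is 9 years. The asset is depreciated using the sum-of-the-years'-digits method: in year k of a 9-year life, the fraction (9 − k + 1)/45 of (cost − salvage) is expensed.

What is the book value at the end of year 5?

Depreciable base = $168,960 − $2,100 = $166,860.
Sum of the years' digits = 9+8+7+6+5+4+3+2+1 = 45.
Year 1: $166,860 × 9/45 = $33,372. Book value $135,588.
Year 2: $166,860 × 8/45 = $29,664. Book value $105,924.
Year 3: $166,860 × 7/45 = $25,956. Book value $79,968.
Year 4: $166,860 × 6/45 = $22,248. Book value $57,720.
Year 5: $166,860 × 5/45 = $18,540. Book value $39,180.

$39,180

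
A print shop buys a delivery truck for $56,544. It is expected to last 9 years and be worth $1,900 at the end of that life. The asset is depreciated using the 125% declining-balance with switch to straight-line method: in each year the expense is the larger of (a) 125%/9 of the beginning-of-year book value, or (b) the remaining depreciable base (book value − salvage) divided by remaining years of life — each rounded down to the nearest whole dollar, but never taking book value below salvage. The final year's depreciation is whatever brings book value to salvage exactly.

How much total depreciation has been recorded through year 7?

Depreciable base = $56,544 − $1,900 = $54,644.
Year 1: DB = ⌊$56,544 × 125%/9⌋ = $7,853; SL = ⌊$54,644/9⌋ = $6,071 → take DB $7,853. Book value $48,691.
Year 2: DB = ⌊$48,691 × 125%/9⌋ = $6,762; SL = ⌊$46,791/8⌋ = $5,848 → take DB $6,762. Book value $41,929.
Year 3: DB = ⌊$41,929 × 125%/9⌋ = $5,823; SL = ⌊$40,029/7⌋ = $5,718 → take DB $5,823. Book value $36,106.
Year 4: DB = ⌊$36,106 × 125%/9⌋ = $5,014; SL = ⌊$34,206/6⌋ = $5,701 → take SL $5,701. Book value $30,405.
Year 5: DB = ⌊$30,405 × 125%/9⌋ = $4,222; SL = ⌊$28,505/5⌋ = $5,701 → take SL $5,701. Book value $24,704.
Year 6: DB = ⌊$24,704 × 125%/9⌋ = $3,431; SL = ⌊$22,804/4⌋ = $5,701 → take SL $5,701. Book value $19,003.
Year 7: DB = ⌊$19,003 × 125%/9⌋ = $2,639; SL = ⌊$17,103/3⌋ = $5,701 → take SL $5,701. Book value $13,302.
Accumulated through year 7 = $56,544 − $13,302 = $43,242.

$43,242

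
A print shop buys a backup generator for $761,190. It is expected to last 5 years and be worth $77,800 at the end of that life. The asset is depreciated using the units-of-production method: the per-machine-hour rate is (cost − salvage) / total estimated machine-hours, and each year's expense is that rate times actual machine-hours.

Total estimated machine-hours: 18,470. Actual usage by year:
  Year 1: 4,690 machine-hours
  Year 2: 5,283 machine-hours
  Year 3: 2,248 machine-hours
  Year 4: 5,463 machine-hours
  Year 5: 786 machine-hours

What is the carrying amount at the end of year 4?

Depreciable base = $761,190 − $77,800 = $683,390.
Rate = $683,390 / 18,470 machine-hours = $37 per machine-hour.
Year 1: 4,690 × $37 = $173,530. Book value $587,660.
Year 2: 5,283 × $37 = $195,471. Book value $392,189.
Year 3: 2,248 × $37 = $83,176. Book value $309,013.
Year 4: 5,463 × $37 = $202,131. Book value $106,882.

$106,882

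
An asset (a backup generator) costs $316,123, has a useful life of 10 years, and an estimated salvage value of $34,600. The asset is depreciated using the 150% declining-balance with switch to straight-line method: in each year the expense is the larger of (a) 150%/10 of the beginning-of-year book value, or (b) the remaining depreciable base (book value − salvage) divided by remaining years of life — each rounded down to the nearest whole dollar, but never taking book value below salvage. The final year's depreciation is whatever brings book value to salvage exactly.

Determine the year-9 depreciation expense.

Depreciable base = $316,123 − $34,600 = $281,523.
Year 1: DB = ⌊$316,123 × 150%/10⌋ = $47,418; SL = ⌊$281,523/10⌋ = $28,152 → take DB $47,418. Book value $268,705.
Year 2: DB = ⌊$268,705 × 150%/10⌋ = $40,305; SL = ⌊$234,105/9⌋ = $26,011 → take DB $40,305. Book value $228,400.
Year 3: DB = ⌊$228,400 × 150%/10⌋ = $34,260; SL = ⌊$193,800/8⌋ = $24,225 → take DB $34,260. Book value $194,140.
Year 4: DB = ⌊$194,140 × 150%/10⌋ = $29,121; SL = ⌊$159,540/7⌋ = $22,791 → take DB $29,121. Book value $165,019.
Year 5: DB = ⌊$165,019 × 150%/10⌋ = $24,752; SL = ⌊$130,419/6⌋ = $21,736 → take DB $24,752. Book value $140,267.
Year 6: DB = ⌊$140,267 × 150%/10⌋ = $21,040; SL = ⌊$105,667/5⌋ = $21,133 → take SL $21,133. Book value $119,134.
Year 7: DB = ⌊$119,134 × 150%/10⌋ = $17,870; SL = ⌊$84,534/4⌋ = $21,133 → take SL $21,133. Book value $98,001.
Year 8: DB = ⌊$98,001 × 150%/10⌋ = $14,700; SL = ⌊$63,401/3⌋ = $21,133 → take SL $21,133. Book value $76,868.
Year 9: DB = ⌊$76,868 × 150%/10⌋ = $11,530; SL = ⌊$42,268/2⌋ = $21,134 → take SL $21,134. Book value $55,734.

$21,134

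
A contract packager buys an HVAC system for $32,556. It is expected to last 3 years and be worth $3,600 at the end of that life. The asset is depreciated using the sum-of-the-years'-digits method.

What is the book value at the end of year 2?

$8,426

Depreciable base = $32,556 − $3,600 = $28,956.
Sum of the years' digits = 3+2+1 = 6.
Year 1: $28,956 × 3/6 = $14,478. Book value $18,078.
Year 2: $28,956 × 2/6 = $9,652. Book value $8,426.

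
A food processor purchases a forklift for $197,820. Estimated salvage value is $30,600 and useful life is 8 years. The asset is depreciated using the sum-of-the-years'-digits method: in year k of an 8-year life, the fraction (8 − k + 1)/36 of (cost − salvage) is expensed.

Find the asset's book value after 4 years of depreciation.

$77,050

Depreciable base = $197,820 − $30,600 = $167,220.
Sum of the years' digits = 8+7+6+5+4+3+2+1 = 36.
Year 1: $167,220 × 8/36 = $37,160. Book value $160,660.
Year 2: $167,220 × 7/36 = $32,515. Book value $128,145.
Year 3: $167,220 × 6/36 = $27,870. Book value $100,275.
Year 4: $167,220 × 5/36 = $23,225. Book value $77,050.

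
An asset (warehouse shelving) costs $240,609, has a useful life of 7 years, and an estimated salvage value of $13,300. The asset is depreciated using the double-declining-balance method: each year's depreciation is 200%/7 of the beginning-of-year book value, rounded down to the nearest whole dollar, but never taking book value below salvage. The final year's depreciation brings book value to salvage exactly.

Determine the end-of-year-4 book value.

Depreciable base = $240,609 − $13,300 = $227,309.
Year 1: ⌊$240,609 × 200%/7⌋ = $68,745. Book value $171,864.
Year 2: ⌊$171,864 × 200%/7⌋ = $49,104. Book value $122,760.
Year 3: ⌊$122,760 × 200%/7⌋ = $35,074. Book value $87,686.
Year 4: ⌊$87,686 × 200%/7⌋ = $25,053. Book value $62,633.

$62,633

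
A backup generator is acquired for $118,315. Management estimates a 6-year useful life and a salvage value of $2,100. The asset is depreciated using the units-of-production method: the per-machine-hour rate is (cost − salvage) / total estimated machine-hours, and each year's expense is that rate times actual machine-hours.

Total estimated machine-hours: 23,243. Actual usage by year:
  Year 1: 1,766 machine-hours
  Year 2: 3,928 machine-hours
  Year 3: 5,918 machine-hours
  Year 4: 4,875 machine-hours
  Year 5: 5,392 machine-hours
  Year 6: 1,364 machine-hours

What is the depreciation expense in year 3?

$29,590

Depreciable base = $118,315 − $2,100 = $116,215.
Rate = $116,215 / 23,243 machine-hours = $5 per machine-hour.
Year 1: 1,766 × $5 = $8,830. Book value $109,485.
Year 2: 3,928 × $5 = $19,640. Book value $89,845.
Year 3: 5,918 × $5 = $29,590. Book value $60,255.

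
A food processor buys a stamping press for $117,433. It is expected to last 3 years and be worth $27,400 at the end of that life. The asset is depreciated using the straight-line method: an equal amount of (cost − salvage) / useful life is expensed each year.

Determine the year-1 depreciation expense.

Depreciable base = $117,433 − $27,400 = $90,033.
Annual expense = $90,033 / 3 = $30,011.

$30,011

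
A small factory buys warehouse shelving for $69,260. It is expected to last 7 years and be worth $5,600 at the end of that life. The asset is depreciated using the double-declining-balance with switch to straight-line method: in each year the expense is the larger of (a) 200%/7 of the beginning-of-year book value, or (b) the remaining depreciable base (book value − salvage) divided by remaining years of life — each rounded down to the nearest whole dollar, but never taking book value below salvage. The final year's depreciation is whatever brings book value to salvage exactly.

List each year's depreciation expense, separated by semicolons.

$19,788; $14,134; $10,096; $7,212; $5,151; $3,679; $3,600

Depreciable base = $69,260 − $5,600 = $63,660.
Year 1: DB = ⌊$69,260 × 200%/7⌋ = $19,788; SL = ⌊$63,660/7⌋ = $9,094 → take DB $19,788. Book value $49,472.
Year 2: DB = ⌊$49,472 × 200%/7⌋ = $14,134; SL = ⌊$43,872/6⌋ = $7,312 → take DB $14,134. Book value $35,338.
Year 3: DB = ⌊$35,338 × 200%/7⌋ = $10,096; SL = ⌊$29,738/5⌋ = $5,947 → take DB $10,096. Book value $25,242.
Year 4: DB = ⌊$25,242 × 200%/7⌋ = $7,212; SL = ⌊$19,642/4⌋ = $4,910 → take DB $7,212. Book value $18,030.
Year 5: DB = ⌊$18,030 × 200%/7⌋ = $5,151; SL = ⌊$12,430/3⌋ = $4,143 → take DB $5,151. Book value $12,879.
Year 6: DB = ⌊$12,879 × 200%/7⌋ = $3,679; SL = ⌊$7,279/2⌋ = $3,639 → take DB $3,679. Book value $9,200.
Year 7 (final): $9,200 − $5,600 = $3,600. Book value $5,600.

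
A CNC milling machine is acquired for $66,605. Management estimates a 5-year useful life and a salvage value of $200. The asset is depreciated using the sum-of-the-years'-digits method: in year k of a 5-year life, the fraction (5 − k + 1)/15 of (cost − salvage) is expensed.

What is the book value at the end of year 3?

$13,481

Depreciable base = $66,605 − $200 = $66,405.
Sum of the years' digits = 5+4+3+2+1 = 15.
Year 1: $66,405 × 5/15 = $22,135. Book value $44,470.
Year 2: $66,405 × 4/15 = $17,708. Book value $26,762.
Year 3: $66,405 × 3/15 = $13,281. Book value $13,481.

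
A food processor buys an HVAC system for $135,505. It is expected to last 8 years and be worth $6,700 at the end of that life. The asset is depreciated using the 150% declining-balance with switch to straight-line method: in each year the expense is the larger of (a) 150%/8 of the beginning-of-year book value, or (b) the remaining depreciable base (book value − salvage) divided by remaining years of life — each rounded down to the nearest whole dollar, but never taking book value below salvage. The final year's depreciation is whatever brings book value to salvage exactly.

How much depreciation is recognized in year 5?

Depreciable base = $135,505 − $6,700 = $128,805.
Year 1: DB = ⌊$135,505 × 150%/8⌋ = $25,407; SL = ⌊$128,805/8⌋ = $16,100 → take DB $25,407. Book value $110,098.
Year 2: DB = ⌊$110,098 × 150%/8⌋ = $20,643; SL = ⌊$103,398/7⌋ = $14,771 → take DB $20,643. Book value $89,455.
Year 3: DB = ⌊$89,455 × 150%/8⌋ = $16,772; SL = ⌊$82,755/6⌋ = $13,792 → take DB $16,772. Book value $72,683.
Year 4: DB = ⌊$72,683 × 150%/8⌋ = $13,628; SL = ⌊$65,983/5⌋ = $13,196 → take DB $13,628. Book value $59,055.
Year 5: DB = ⌊$59,055 × 150%/8⌋ = $11,072; SL = ⌊$52,355/4⌋ = $13,088 → take SL $13,088. Book value $45,967.

$13,088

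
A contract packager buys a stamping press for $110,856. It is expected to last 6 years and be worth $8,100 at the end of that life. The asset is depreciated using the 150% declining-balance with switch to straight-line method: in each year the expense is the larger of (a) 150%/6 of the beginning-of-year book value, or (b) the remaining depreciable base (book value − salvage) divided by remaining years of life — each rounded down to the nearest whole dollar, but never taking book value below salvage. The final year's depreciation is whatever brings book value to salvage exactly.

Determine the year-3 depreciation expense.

$15,589

Depreciable base = $110,856 − $8,100 = $102,756.
Year 1: DB = ⌊$110,856 × 150%/6⌋ = $27,714; SL = ⌊$102,756/6⌋ = $17,126 → take DB $27,714. Book value $83,142.
Year 2: DB = ⌊$83,142 × 150%/6⌋ = $20,785; SL = ⌊$75,042/5⌋ = $15,008 → take DB $20,785. Book value $62,357.
Year 3: DB = ⌊$62,357 × 150%/6⌋ = $15,589; SL = ⌊$54,257/4⌋ = $13,564 → take DB $15,589. Book value $46,768.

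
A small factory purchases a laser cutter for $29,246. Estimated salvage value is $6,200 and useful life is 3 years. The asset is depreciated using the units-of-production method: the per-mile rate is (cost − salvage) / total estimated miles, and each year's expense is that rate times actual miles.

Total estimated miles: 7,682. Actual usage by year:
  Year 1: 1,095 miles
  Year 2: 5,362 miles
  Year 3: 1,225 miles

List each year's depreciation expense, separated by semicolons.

Depreciable base = $29,246 − $6,200 = $23,046.
Rate = $23,046 / 7,682 miles = $3 per mile.
Year 1: 1,095 × $3 = $3,285. Book value $25,961.
Year 2: 5,362 × $3 = $16,086. Book value $9,875.
Year 3: 1,225 × $3 = $3,675. Book value $6,200.

$3,285; $16,086; $3,675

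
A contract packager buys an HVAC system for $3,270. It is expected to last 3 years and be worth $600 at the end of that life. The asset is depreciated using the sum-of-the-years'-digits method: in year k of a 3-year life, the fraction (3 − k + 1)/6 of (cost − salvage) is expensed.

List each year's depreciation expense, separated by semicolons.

$1,335; $890; $445

Depreciable base = $3,270 − $600 = $2,670.
Sum of the years' digits = 3+2+1 = 6.
Year 1: $2,670 × 3/6 = $1,335. Book value $1,935.
Year 2: $2,670 × 2/6 = $890. Book value $1,045.
Year 3: $2,670 × 1/6 = $445. Book value $600.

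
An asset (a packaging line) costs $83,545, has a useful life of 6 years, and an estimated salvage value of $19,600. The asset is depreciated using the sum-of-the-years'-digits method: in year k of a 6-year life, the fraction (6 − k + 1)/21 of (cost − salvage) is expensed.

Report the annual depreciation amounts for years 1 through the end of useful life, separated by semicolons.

$18,270; $15,225; $12,180; $9,135; $6,090; $3,045

Depreciable base = $83,545 − $19,600 = $63,945.
Sum of the years' digits = 6+5+4+3+2+1 = 21.
Year 1: $63,945 × 6/21 = $18,270. Book value $65,275.
Year 2: $63,945 × 5/21 = $15,225. Book value $50,050.
Year 3: $63,945 × 4/21 = $12,180. Book value $37,870.
Year 4: $63,945 × 3/21 = $9,135. Book value $28,735.
Year 5: $63,945 × 2/21 = $6,090. Book value $22,645.
Year 6: $63,945 × 1/21 = $3,045. Book value $19,600.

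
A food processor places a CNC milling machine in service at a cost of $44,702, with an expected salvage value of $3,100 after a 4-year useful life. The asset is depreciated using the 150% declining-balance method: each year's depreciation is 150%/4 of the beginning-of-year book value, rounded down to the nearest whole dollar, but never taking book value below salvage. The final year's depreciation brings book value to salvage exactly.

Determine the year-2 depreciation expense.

$10,477

Depreciable base = $44,702 − $3,100 = $41,602.
Year 1: ⌊$44,702 × 150%/4⌋ = $16,763. Book value $27,939.
Year 2: ⌊$27,939 × 150%/4⌋ = $10,477. Book value $17,462.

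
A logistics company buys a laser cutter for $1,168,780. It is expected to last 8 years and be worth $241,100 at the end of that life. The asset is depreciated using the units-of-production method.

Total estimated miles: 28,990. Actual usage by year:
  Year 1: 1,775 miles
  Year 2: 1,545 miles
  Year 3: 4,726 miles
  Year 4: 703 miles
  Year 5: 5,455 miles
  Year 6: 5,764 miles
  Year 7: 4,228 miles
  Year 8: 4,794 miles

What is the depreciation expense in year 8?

$153,408

Depreciable base = $1,168,780 − $241,100 = $927,680.
Rate = $927,680 / 28,990 miles = $32 per mile.
Year 1: 1,775 × $32 = $56,800. Book value $1,111,980.
Year 2: 1,545 × $32 = $49,440. Book value $1,062,540.
Year 3: 4,726 × $32 = $151,232. Book value $911,308.
Year 4: 703 × $32 = $22,496. Book value $888,812.
Year 5: 5,455 × $32 = $174,560. Book value $714,252.
Year 6: 5,764 × $32 = $184,448. Book value $529,804.
Year 7: 4,228 × $32 = $135,296. Book value $394,508.
Year 8: 4,794 × $32 = $153,408. Book value $241,100.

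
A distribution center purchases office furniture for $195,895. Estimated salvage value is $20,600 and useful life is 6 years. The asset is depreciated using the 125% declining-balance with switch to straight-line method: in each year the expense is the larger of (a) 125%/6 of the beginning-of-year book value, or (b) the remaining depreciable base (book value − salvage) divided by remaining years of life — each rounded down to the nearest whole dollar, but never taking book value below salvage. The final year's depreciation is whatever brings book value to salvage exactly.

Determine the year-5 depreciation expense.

$25,532

Depreciable base = $195,895 − $20,600 = $175,295.
Year 1: DB = ⌊$195,895 × 125%/6⌋ = $40,811; SL = ⌊$175,295/6⌋ = $29,215 → take DB $40,811. Book value $155,084.
Year 2: DB = ⌊$155,084 × 125%/6⌋ = $32,309; SL = ⌊$134,484/5⌋ = $26,896 → take DB $32,309. Book value $122,775.
Year 3: DB = ⌊$122,775 × 125%/6⌋ = $25,578; SL = ⌊$102,175/4⌋ = $25,543 → take DB $25,578. Book value $97,197.
Year 4: DB = ⌊$97,197 × 125%/6⌋ = $20,249; SL = ⌊$76,597/3⌋ = $25,532 → take SL $25,532. Book value $71,665.
Year 5: DB = ⌊$71,665 × 125%/6⌋ = $14,930; SL = ⌊$51,065/2⌋ = $25,532 → take SL $25,532. Book value $46,133.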